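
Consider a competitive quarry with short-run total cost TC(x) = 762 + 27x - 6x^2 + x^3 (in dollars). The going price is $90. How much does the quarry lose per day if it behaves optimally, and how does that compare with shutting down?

AVC = 27 - 6x + x^2; min AVC = $18 at x = 3. Since P = $90 ≥ min AVC, the firm produces.
MC = 27 - 12x + 3x^2. Setting P = MC and taking the root on the rising branch gives x* = 7.
TR = 90·7 = 630. TC = 762 + 238 = 1000. Profit = 630 − 1000 = -$370.
That loss of $370 beats the $762 the firm would lose by shutting down; producing recovers $392 of fixed cost.

Profit = -$370 at x = 7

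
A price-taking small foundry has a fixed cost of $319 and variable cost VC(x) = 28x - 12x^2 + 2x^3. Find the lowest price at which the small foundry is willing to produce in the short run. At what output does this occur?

Short-run supply begins at min AVC. From VC = 28x - 12x^2 + 2x^3, AVC = 28 - 12x + 2x^2.
dAVC/dx = -12 + 4x = 0 gives x = 3. min AVC = 28 - 12·3 + 2·3^2 = 10.
The firm shuts down for any P below $10.

$10 per unit, at x = 3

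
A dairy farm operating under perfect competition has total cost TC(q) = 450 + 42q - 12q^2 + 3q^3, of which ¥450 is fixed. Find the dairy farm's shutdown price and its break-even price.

AVC = 42 - 12q + 3q^2; minimized at q = 2, giving min AVC = ¥30. That is the shutdown price.
ATC = 450/q + 42 - 12q + 3q^2. Setting dATC/dq = −450/q^2 − 12 + 6q = 0 gives q = 5 (since 6·5^3 − 12·5^2 = 450).
min ATC = 450/5 + 42 − 12·5 + 3·5^2 = ¥147. That is the break-even price.
For ¥30 ≤ P < ¥147 the firm produces at a loss; below ¥30 it shuts down.

Shutdown price = ¥30; break-even price = ¥147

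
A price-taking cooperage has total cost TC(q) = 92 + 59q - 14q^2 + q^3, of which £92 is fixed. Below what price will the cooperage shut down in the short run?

The firm shuts down when price falls below the minimum of average variable cost. AVC = VC/q = 59 - 14q + q^2.
At the minimum of AVC, MC = AVC. MC = 59 - 28q + 3q^2; setting MC = AVC gives 2q^2 - 14q = 0, so q = 7. min AVC = 10.
The firm shuts down for any P below £10.

£10 per unit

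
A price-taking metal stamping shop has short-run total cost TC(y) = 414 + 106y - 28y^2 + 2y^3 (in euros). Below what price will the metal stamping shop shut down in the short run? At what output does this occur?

€8 per unit, at y = 7

The firm shuts down when price falls below the minimum of average variable cost. AVC = VC/y = 106 - 28y + 2y^2.
dAVC/dy = -28 + 4y = 0 gives y = 7. min AVC = 106 - 28·7 + 2·7^2 = 8.
So the shutdown price is €8.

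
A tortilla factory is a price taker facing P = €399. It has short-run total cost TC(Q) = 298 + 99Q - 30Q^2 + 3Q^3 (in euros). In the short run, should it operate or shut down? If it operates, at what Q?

Strip out fixed cost: VC = 99Q - 30Q^2 + 3Q^3. Then AVC = 99 - 30Q + 3Q^2 and MC = 99 - 60Q + 9Q^2.
The AVC parabola has its vertex at Q = 30/6 = 5, where AVC = 99 - 30·5 + 3·5^2 = €24.
Since P = €399 ≥ min AVC = €24, price covers variable cost and the firm should produce.
Solving P = MC: -300 - 60Q + 9Q^2 = 0 ⇒ Q = -10/3 or 10. On the upward-sloping branch, Q* = 10.
Check: AVC at Q = 10 is €99 ≤ P, so revenue covers variable cost.
Profit = P·Q − TC = 399·10 − 1288 = €2702.

Produce at Q = 10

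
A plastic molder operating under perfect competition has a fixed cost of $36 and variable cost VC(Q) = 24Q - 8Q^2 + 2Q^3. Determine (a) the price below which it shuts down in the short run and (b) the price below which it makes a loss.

Shutdown price = $16; break-even price = $30

AVC = 24 - 8Q + 2Q^2; minimized at Q = 2, giving min AVC = $16. That is the shutdown price.
ATC = 36/Q + 24 - 8Q + 2Q^2. Setting dATC/dQ = −36/Q^2 − 8 + 4Q = 0 gives Q = 3 (since 4·3^3 − 8·3^2 = 36).
min ATC = 36/3 + 24 − 8·3 + 2·3^2 = $30. That is the break-even price.
Between these two prices the firm operates at a loss; above $30 it earns a profit.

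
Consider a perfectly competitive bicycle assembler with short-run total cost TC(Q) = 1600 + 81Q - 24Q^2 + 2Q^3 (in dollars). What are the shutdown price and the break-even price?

Shutdown price = $9; break-even price = $201

Shutdown price = min AVC. AVC = 81 - 24Q + 2Q^2, with vertex at Q = 6 and minimum $9.
ATC = 1600/Q + 81 - 24Q + 2Q^2. Setting dATC/dQ = −1600/Q^2 − 24 + 4Q = 0 gives Q = 10 (since 4·10^3 − 24·10^2 = 1600).
min ATC = 1600/10 + 81 − 24·10 + 2·10^2 = $201. That is the break-even price.
Between these two prices the firm operates at a loss; above $201 it earns a profit.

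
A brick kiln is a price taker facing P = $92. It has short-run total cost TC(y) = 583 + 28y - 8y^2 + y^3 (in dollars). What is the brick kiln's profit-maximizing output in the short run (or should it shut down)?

Variable cost is VC = 28y - 8y^2 + y^3, so AVC = VC/y = 28 - 8y + y^2 and MC = dTC/dy = 28 - 16y + 3y^2.
AVC is minimized where dAVC/dy = -8 + 2y = 0, at y = 4; min AVC = 28 - 8·4 + 4^2 = $12.
Because $92 ≥ $12, revenue can cover variable cost; the firm operates.
P = MC gives -64 - 16y + 3y^2 = 0, with roots -8/3 and 8. Take the larger (rising MC): y* = 8.
Check: AVC at y = 8 is $28 ≤ P, so revenue covers variable cost.
Profit = P·y − TC = 92·8 − 807 = -$71, a loss, but smaller than the $583 fixed cost the firm would lose by shutting down.

Produce at y = 8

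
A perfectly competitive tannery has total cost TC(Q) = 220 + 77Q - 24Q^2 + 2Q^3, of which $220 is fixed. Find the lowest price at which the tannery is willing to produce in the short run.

The shutdown price is the minimum of AVC. VC = 77Q - 24Q^2 + 2Q^3, so AVC = 77 - 24Q + 2Q^2.
At the minimum of AVC, MC = AVC. MC = 77 - 48Q + 6Q^2; setting MC = AVC gives 4Q^2 - 24Q = 0, so Q = 6. min AVC = 5.
So the shutdown price is $5.

$5 per unit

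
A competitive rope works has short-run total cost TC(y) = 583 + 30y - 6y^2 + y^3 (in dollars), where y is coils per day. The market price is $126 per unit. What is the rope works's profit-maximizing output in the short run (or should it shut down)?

Produce at y = 8

From TC, MC = TC'(y) = 30 - 12y + 3y^2 and AVC = VC/y = 30 - 6y + y^2.
The AVC parabola has its vertex at y = 6/2 = 3, where AVC = 30 - 6·3 + 3^2 = $21.
P = $126 exceeds min AVC = $21, so the firm stays open.
Set P = MC: 126 = 30 - 12y + 3y^2 → -96 - 12y + 3y^2 = 0. The roots are y = -4 and y = 8; the profit-maximizing output is on the rising part of MC, so y* = 8.
Check: AVC at y = 8 is $46 ≤ P, so revenue covers variable cost.
Profit = P·y − TC = 126·8 − 951 = $57.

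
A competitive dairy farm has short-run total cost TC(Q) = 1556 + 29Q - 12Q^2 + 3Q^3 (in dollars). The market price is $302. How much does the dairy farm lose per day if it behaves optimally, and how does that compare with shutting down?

AVC = 29 - 12Q + 3Q^2; min AVC = $17 at Q = 2. Since P = $302 ≥ min AVC, the firm produces.
With MC = 29 - 24Q + 9Q^2, P = MC on the upward-sloping part at Q* = 7.
TR = 302·7 = 2114. TC = 1556 + 644 = 2200. Profit = 2114 − 2200 = -$86.
That loss of $86 beats the $1556 the firm would lose by shutting down; producing recovers $1470 of fixed cost.

Profit = -$86 at Q = 7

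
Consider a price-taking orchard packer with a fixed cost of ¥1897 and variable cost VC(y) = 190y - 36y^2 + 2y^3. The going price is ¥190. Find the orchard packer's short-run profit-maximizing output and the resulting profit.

Profit = -¥169 at y = 12

AVC = 190 - 36y + 2y^2 has its minimum ¥28 at y = 9; price ¥190 clears that bar, so the firm operates.
With MC = 190 - 72y + 6y^2, P = MC on the upward-sloping part at y* = 12.
TR = 190·12 = 2280. TC = 1897 + 552 = 2449. Profit = 2280 − 2449 = -¥169.
Shutting down would mean losing the fixed cost of ¥1897, so operating at a loss of ¥169 is better by ¥1728.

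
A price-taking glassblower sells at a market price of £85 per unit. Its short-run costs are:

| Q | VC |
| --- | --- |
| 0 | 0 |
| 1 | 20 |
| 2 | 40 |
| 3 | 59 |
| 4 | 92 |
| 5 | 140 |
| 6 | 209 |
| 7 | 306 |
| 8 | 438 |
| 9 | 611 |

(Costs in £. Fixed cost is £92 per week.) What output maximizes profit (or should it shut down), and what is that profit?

Tabulate TR − TC: Q=0: -92; Q=1: -27; Q=2: 38; Q=3: 104; Q=4: 156; Q=5: 193; Q=6: 209; Q=7: 197; Q=8: 150; Q=9: 62.
Profit is maximized at Q = 6. AVC there is 209/6 = £34.83 ≤ P, so producing beats shutting down (which would give -£92).

Q = 6; profit = £209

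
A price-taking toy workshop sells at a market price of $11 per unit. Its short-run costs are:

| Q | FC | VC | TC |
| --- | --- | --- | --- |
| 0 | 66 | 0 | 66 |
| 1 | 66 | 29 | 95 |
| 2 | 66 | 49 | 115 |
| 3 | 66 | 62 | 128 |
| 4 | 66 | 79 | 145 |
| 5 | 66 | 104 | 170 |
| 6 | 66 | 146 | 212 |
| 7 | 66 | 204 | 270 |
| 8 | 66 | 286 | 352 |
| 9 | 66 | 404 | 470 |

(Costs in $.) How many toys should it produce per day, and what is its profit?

Tabulate TR − TC: Q=0: -66; Q=1: -84; Q=2: -93; Q=3: -95; Q=4: -101; Q=5: -115; Q=6: -146; Q=7: -193; Q=8: -264; Q=9: -371.
Profit is highest at Q = 0. Equivalently, the lowest AVC in the table is 79/4 ≈ $19.75 at Q = 4, and P = $11 falls below it — price never covers variable cost, so the firm shuts down and loses only its fixed cost.

Q = 0 (shut down); profit = -$66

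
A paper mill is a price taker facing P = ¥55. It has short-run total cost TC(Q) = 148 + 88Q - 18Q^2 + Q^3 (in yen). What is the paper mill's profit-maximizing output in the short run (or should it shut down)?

Produce at Q = 11

From TC, MC = TC'(Q) = 88 - 36Q + 3Q^2 and AVC = VC/Q = 88 - 18Q + Q^2.
The AVC parabola has its vertex at Q = 18/2 = 9, where AVC = 88 - 18·9 + 9^2 = ¥7.
P = ¥55 exceeds min AVC = ¥7, so the firm stays open.
Solving P = MC: 33 - 36Q + 3Q^2 = 0 ⇒ Q = 1 or 11. On the upward-sloping branch, Q* = 11.
Check: AVC at Q = 11 is ¥11 ≤ P, so revenue covers variable cost.
Profit = P·Q − TC = 55·11 − 269 = ¥336.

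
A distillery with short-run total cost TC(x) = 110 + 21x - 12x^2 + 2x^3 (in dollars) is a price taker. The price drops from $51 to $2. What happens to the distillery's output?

Output falls from 5 to 0 (the firm shuts down)

MC = 21 - 24x + 6x^2; the shutdown threshold is min AVC = $3 (at x = 3).
At P = $51 ≥ min AVC, set P = MC on the rising branch: x = 5.
At P = $2 < min AVC = $3, price no longer covers variable cost at any output, so the firm shuts down: x = 0.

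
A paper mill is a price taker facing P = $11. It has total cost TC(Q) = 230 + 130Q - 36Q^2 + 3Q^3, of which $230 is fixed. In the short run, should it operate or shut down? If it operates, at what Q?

Shut down

Strip out fixed cost: VC = 130Q - 36Q^2 + 3Q^3. Then AVC = 130 - 36Q + 3Q^2 and MC = 130 - 72Q + 9Q^2.
AVC hits its minimum where MC = AVC, at Q = 6, giving min AVC = 130 - 36·6 + 3·6^2 = $22.
With P < min AVC ($11 < $22), every unit sold adds to the loss.
The firm minimizes its loss by shutting down and losing only its fixed cost of $230.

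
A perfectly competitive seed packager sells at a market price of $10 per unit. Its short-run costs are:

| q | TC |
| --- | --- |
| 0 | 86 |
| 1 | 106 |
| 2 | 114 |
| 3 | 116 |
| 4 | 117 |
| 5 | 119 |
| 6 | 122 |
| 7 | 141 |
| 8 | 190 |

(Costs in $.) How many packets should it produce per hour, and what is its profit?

Compute π = P·q − TC at each output: q=0: -86; q=1: -96; q=2: -94; q=3: -86; q=4: -77; q=5: -69; q=6: -62; q=7: -71; q=8: -110.
Profit is maximized at q = 6. AVC there is 36/6 = $6 ≤ P, so producing beats shutting down (which would give -$86).

q = 6; profit = -$62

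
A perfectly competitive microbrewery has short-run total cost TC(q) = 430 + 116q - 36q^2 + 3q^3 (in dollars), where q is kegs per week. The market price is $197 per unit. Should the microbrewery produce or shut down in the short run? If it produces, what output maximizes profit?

Produce at q = 9

Strip out fixed cost: VC = 116q - 36q^2 + 3q^3. Then AVC = 116 - 36q + 3q^2 and MC = 116 - 72q + 9q^2.
AVC is minimized where dAVC/dq = -36 + 6q = 0, at q = 6; min AVC = 116 - 36·6 + 3·6^2 = $8.
Since P = $197 ≥ min AVC = $8, price covers variable cost and the firm should produce.
Set P = MC: 197 = 116 - 72q + 9q^2 → -81 - 72q + 9q^2 = 0. The roots are q = -1 and q = 9; the profit-maximizing output is on the rising part of MC, so q* = 9.
Check: AVC at q = 9 is $35 ≤ P, so revenue covers variable cost.
Profit = P·q − TC = 197·9 − 745 = $1028.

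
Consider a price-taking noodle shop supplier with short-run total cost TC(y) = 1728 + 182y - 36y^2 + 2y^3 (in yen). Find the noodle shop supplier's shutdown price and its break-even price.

AVC = 182 - 36y + 2y^2; minimized at y = 9, giving min AVC = ¥20. That is the shutdown price.
ATC = 1728/y + 182 - 36y + 2y^2. Setting dATC/dy = −1728/y^2 − 36 + 4y = 0 gives y = 12 (since 4·12^3 − 36·12^2 = 1728).
min ATC = 1728/12 + 182 − 36·12 + 2·12^2 = ¥182. That is the break-even price.
Between these two prices the firm operates at a loss; above ¥182 it earns a profit.

Shutdown price = ¥20; break-even price = ¥182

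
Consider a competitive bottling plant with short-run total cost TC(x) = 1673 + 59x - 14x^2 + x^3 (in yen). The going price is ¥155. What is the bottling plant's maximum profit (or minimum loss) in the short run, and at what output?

AVC = 59 - 14x + x^2 has its minimum ¥10 at x = 7; price ¥155 clears that bar, so the firm operates.
With MC = 59 - 28x + 3x^2, P = MC on the upward-sloping part at x* = 12.
TR = 155·12 = 1860. TC = 1673 + 420 = 2093. Profit = 1860 − 2093 = -¥233.
That loss of ¥233 beats the ¥1673 the firm would lose by shutting down; producing recovers ¥1440 of fixed cost.

Profit = -¥233 at x = 12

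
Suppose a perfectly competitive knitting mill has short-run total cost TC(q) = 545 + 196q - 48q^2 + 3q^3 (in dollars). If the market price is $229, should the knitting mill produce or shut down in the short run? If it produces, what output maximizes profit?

From TC, MC = TC'(q) = 196 - 96q + 9q^2 and AVC = VC/q = 196 - 48q + 3q^2.
The AVC parabola has its vertex at q = 48/6 = 8, where AVC = 196 - 48·8 + 3·8^2 = $4.
P = $229 exceeds min AVC = $4, so the firm stays open.
P = MC gives -33 - 96q + 9q^2 = 0, with roots -1/3 and 11. Take the larger (rising MC): q* = 11.
Check: AVC at q = 11 is $31 ≤ P, so revenue covers variable cost.
Profit = P·q − TC = 229·11 − 886 = $1633.

Produce at q = 11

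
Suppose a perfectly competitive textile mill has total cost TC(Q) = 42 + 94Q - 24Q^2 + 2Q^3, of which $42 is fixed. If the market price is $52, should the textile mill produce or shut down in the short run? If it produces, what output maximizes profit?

Variable cost is VC = 94Q - 24Q^2 + 2Q^3, so AVC = VC/Q = 94 - 24Q + 2Q^2 and MC = dTC/dQ = 94 - 48Q + 6Q^2.
The AVC parabola has its vertex at Q = 24/4 = 6, where AVC = 94 - 24·6 + 2·6^2 = $22.
P = $52 exceeds min AVC = $22, so the firm stays open.
Set P = MC: 52 = 94 - 48Q + 6Q^2 → 42 - 48Q + 6Q^2 = 0. The roots are Q = 1 and Q = 7; the profit-maximizing output is on the rising part of MC, so Q* = 7.
Check: AVC at Q = 7 is $24 ≤ P, so revenue covers variable cost.
Profit = P·Q − TC = 52·7 − 210 = $154.

Produce at Q = 7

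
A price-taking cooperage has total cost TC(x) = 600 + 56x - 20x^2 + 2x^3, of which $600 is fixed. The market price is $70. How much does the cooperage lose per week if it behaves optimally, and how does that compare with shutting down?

Profit = -$208 at x = 7

AVC = 56 - 20x + 2x^2; min AVC = $6 at x = 5. Since P = $70 ≥ min AVC, the firm produces.
With MC = 56 - 40x + 6x^2, P = MC on the upward-sloping part at x* = 7.
TR = 70·7 = 490. TC = 600 + 98 = 698. Profit = 490 − 698 = -$208.
That loss of $208 beats the $600 the firm would lose by shutting down; producing recovers $392 of fixed cost.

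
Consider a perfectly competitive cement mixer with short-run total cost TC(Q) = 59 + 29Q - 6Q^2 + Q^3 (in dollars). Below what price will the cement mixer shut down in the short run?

The firm shuts down when price falls below the minimum of average variable cost. AVC = VC/Q = 29 - 6Q + Q^2.
At the minimum of AVC, MC = AVC. MC = 29 - 12Q + 3Q^2; setting MC = AVC gives 2Q^2 - 6Q = 0, so Q = 3. min AVC = 20.
The firm shuts down for any P below $20.

$20 per unit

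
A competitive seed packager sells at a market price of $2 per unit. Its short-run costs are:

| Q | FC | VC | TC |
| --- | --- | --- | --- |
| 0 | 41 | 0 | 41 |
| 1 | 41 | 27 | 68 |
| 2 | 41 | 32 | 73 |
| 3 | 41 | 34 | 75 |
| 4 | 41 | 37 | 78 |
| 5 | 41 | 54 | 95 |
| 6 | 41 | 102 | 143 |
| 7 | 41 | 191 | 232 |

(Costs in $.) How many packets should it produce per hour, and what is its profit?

Q = 0 (shut down); profit = -$41

Tabulate TR − TC: Q=0: -41; Q=1: -66; Q=2: -69; Q=3: -69; Q=4: -70; Q=5: -85; Q=6: -131; Q=7: -218.
Profit is highest at Q = 0. Equivalently, the lowest AVC in the table is 37/4 ≈ $9.25 at Q = 4, and P = $2 falls below it — price never covers variable cost, so the firm shuts down and loses only its fixed cost.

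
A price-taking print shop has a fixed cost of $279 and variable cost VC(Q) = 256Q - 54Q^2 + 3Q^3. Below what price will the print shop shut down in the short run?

$13 per unit

The firm shuts down when price falls below the minimum of average variable cost. AVC = VC/Q = 256 - 54Q + 3Q^2.
At the minimum of AVC, MC = AVC. MC = 256 - 108Q + 9Q^2; setting MC = AVC gives 6Q^2 - 54Q = 0, so Q = 9. min AVC = 13.
For P < $13 the firm produces nothing.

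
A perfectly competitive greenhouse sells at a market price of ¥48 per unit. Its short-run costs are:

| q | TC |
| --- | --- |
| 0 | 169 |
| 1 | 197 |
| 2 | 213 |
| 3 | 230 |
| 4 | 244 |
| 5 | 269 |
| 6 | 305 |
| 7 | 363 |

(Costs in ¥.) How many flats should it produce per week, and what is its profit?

Compute π = P·q − TC at each output: q=0: -169; q=1: -149; q=2: -117; q=3: -86; q=4: -52; q=5: -29; q=6: -17; q=7: -27.
Profit is maximized at q = 6. AVC there is 136/6 = ¥22.67 ≤ P, so producing beats shutting down (which would give -¥169).

q = 6; profit = -¥17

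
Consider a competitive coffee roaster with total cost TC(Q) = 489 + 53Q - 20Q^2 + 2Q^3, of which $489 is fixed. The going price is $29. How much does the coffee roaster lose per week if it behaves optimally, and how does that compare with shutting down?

Profit = -$345 at Q = 6

AVC = 53 - 20Q + 2Q^2 has its minimum $3 at Q = 5; price $29 clears that bar, so the firm operates.
With MC = 53 - 40Q + 6Q^2, P = MC on the upward-sloping part at Q* = 6.
TR = 29·6 = 174. TC = 489 + 30 = 519. Profit = 174 − 519 = -$345.
By producing, the firm covers all variable cost plus $144 of fixed cost; shutting down would lose the full $489.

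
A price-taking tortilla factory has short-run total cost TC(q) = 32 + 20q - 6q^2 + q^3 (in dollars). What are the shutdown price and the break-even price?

AVC = 20 - 6q + q^2; minimized at q = 3, giving min AVC = $11. That is the shutdown price.
ATC = 32/q + 20 - 6q + q^2. Setting dATC/dq = −32/q^2 − 6 + 2q = 0 gives q = 4 (since 2·4^3 − 6·4^2 = 32).
min ATC = 32/4 + 20 − 6·4 + 4^2 = $20. That is the break-even price.
For $11 ≤ P < $20 the firm produces at a loss; below $11 it shuts down.

Shutdown price = $11; break-even price = $20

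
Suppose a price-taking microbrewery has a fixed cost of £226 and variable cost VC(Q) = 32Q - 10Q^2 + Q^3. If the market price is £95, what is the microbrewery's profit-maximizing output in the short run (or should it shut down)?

Produce at Q = 9

Strip out fixed cost: VC = 32Q - 10Q^2 + Q^3. Then AVC = 32 - 10Q + Q^2 and MC = 32 - 20Q + 3Q^2.
AVC is minimized where dAVC/dQ = -10 + 2Q = 0, at Q = 5; min AVC = 32 - 10·5 + 5^2 = £7.
P = £95 exceeds min AVC = £7, so the firm stays open.
Solving P = MC: -63 - 20Q + 3Q^2 = 0 ⇒ Q = -7/3 or 9. On the upward-sloping branch, Q* = 9.
Check: AVC at Q = 9 is £23 ≤ P, so revenue covers variable cost.
Profit = P·Q − TC = 95·9 − 433 = £422.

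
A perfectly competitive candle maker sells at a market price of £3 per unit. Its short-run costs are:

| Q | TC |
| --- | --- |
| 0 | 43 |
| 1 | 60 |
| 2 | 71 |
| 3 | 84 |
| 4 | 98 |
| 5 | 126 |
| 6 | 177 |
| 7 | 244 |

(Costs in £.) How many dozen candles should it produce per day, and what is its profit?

Q = 0 (shut down); profit = -£43

Tabulate TR − TC: Q=0: -43; Q=1: -57; Q=2: -65; Q=3: -75; Q=4: -86; Q=5: -111; Q=6: -159; Q=7: -223.
Profit is highest at Q = 0. Equivalently, the lowest AVC in the table is 41/3 ≈ £13.67 at Q = 3, and P = £3 falls below it — price never covers variable cost, so the firm shuts down and loses only its fixed cost.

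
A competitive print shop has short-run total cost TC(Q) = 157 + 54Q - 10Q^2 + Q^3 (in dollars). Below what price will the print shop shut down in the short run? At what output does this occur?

The firm shuts down when price falls below the minimum of average variable cost. AVC = VC/Q = 54 - 10Q + Q^2.
At the minimum of AVC, MC = AVC. MC = 54 - 20Q + 3Q^2; setting MC = AVC gives 2Q^2 - 10Q = 0, so Q = 5. min AVC = 29.
So the shutdown price is $29.

$29 per unit, at Q = 5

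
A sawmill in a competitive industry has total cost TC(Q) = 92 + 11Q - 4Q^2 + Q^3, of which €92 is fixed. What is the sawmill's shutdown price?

€7 per unit

Short-run supply begins at min AVC. From VC = 11Q - 4Q^2 + Q^3, AVC = 11 - 4Q + Q^2.
At the minimum of AVC, MC = AVC. MC = 11 - 8Q + 3Q^2; setting MC = AVC gives 2Q^2 - 4Q = 0, so Q = 2. min AVC = 7.
So the shutdown price is €7.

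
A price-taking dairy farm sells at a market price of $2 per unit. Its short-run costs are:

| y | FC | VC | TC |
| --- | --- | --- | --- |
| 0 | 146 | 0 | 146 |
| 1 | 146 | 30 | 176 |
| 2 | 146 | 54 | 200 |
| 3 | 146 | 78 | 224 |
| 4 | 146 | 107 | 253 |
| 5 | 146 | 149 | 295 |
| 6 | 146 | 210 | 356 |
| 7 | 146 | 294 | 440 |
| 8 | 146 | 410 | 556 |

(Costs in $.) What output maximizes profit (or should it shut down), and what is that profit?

y = 0 (shut down); profit = -$146

Compute π = P·y − TC at each output: y=0: -146; y=1: -174; y=2: -196; y=3: -218; y=4: -245; y=5: -285; y=6: -344; y=7: -426; y=8: -540.
Profit is highest at y = 0. Equivalently, the lowest AVC in the table is 78/3 ≈ $26 at y = 3, and P = $2 falls below it — price never covers variable cost, so the firm shuts down and loses only its fixed cost.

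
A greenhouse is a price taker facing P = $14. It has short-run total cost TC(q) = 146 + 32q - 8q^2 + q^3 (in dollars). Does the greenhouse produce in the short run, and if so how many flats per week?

Strip out fixed cost: VC = 32q - 8q^2 + q^3. Then AVC = 32 - 8q + q^2 and MC = 32 - 16q + 3q^2.
The AVC parabola has its vertex at q = 8/2 = 4, where AVC = 32 - 8·4 + 4^2 = $16.
Since P = $14 < min AVC = $16, price fails to cover variable cost at any output.
Best response: produce nothing and absorb the $146 fixed cost.

Shut down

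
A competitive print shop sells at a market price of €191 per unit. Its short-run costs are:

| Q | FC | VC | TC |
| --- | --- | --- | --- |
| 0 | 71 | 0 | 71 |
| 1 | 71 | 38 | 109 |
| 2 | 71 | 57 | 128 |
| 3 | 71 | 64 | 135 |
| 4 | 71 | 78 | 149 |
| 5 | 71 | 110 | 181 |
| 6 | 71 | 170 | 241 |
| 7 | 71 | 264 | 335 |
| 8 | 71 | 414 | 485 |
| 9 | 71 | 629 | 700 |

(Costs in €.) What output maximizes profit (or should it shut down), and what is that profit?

Compute π = P·Q − TC at each output: Q=0: -71; Q=1: 82; Q=2: 254; Q=3: 438; Q=4: 615; Q=5: 774; Q=6: 905; Q=7: 1002; Q=8: 1043; Q=9: 1019.
Profit is maximized at Q = 8. AVC there is 414/8 = €51.75 ≤ P, so producing beats shutting down (which would give -€71).

Q = 8; profit = €1043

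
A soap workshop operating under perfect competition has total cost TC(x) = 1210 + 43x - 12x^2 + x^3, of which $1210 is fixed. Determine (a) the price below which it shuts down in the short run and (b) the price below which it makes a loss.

Shutdown price = $7; break-even price = $142

AVC = 43 - 12x + x^2; minimized at x = 6, giving min AVC = $7. That is the shutdown price.
ATC = 1210/x + 43 - 12x + x^2. Setting dATC/dx = −1210/x^2 − 12 + 2x = 0 gives x = 11 (since 2·11^3 − 12·11^2 = 1210).
min ATC = 1210/11 + 43 − 12·11 + 11^2 = $142. That is the break-even price.
Between these two prices the firm operates at a loss; above $142 it earns a profit.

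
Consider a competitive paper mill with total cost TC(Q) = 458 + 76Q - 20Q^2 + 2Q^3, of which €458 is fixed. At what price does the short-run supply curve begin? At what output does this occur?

The shutdown price is the minimum of AVC. VC = 76Q - 20Q^2 + 2Q^3, so AVC = 76 - 20Q + 2Q^2.
dAVC/dQ = -20 + 4Q = 0 gives Q = 5. min AVC = 76 - 20·5 + 2·5^2 = 26.
For P < €26 the firm produces nothing.

€26 per unit, at Q = 5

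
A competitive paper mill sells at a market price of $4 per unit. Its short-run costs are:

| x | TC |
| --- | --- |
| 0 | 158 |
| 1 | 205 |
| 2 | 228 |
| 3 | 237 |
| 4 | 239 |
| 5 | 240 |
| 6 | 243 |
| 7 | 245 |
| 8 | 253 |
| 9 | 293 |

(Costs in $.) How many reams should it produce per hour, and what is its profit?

Profit at each row (π = 4x − TC): x=0: -158; x=1: -201; x=2: -220; x=3: -225; x=4: -223; x=5: -220; x=6: -219; x=7: -217; x=8: -221; x=9: -257.
Profit is highest at x = 0. Equivalently, the lowest AVC in the table is 95/8 ≈ $11.88 at x = 8, and P = $4 falls below it — price never covers variable cost, so the firm shuts down and loses only its fixed cost.

x = 0 (shut down); profit = -$158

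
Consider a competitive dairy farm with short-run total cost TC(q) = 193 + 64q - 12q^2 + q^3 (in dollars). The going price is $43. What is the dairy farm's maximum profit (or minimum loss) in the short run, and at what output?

Profit = -$95 at q = 7

AVC = 64 - 12q + q^2; min AVC = $28 at q = 6. Since P = $43 ≥ min AVC, the firm produces.
With MC = 64 - 24q + 3q^2, P = MC on the upward-sloping part at q* = 7.
TR = 43·7 = 301. TC = 193 + 203 = 396. Profit = 301 − 396 = -$95.
By producing, the firm covers all variable cost plus $98 of fixed cost; shutting down would lose the full $193.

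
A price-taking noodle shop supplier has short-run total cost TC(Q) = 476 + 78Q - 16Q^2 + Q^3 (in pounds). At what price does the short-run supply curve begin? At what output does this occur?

£14 per unit, at Q = 8

The shutdown price is the minimum of AVC. VC = 78Q - 16Q^2 + Q^3, so AVC = 78 - 16Q + Q^2.
dAVC/dQ = -16 + 2Q = 0 gives Q = 8. min AVC = 78 - 16·8 + 8^2 = 14.
For P < £14 the firm produces nothing.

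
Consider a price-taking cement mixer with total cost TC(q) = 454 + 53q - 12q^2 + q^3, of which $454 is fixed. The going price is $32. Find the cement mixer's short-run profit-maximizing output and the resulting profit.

Profit = -$356 at q = 7

AVC = 53 - 12q + q^2 has its minimum $17 at q = 6; price $32 clears that bar, so the firm operates.
With MC = 53 - 24q + 3q^2, P = MC on the upward-sloping part at q* = 7.
TR = 32·7 = 224. TC = 454 + 126 = 580. Profit = 224 − 580 = -$356.
By producing, the firm covers all variable cost plus $98 of fixed cost; shutting down would lose the full $454.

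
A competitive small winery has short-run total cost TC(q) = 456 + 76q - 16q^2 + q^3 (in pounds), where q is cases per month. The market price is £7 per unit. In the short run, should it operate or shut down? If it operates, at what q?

Shut down

Strip out fixed cost: VC = 76q - 16q^2 + q^3. Then AVC = 76 - 16q + q^2 and MC = 76 - 32q + 3q^2.
AVC is minimized where dAVC/dq = -16 + 2q = 0, at q = 8; min AVC = 76 - 16·8 + 8^2 = £12.
P = £7 lies below min AVC = £12; no output level covers variable cost.
The firm minimizes its loss by shutting down and losing only its fixed cost of £456.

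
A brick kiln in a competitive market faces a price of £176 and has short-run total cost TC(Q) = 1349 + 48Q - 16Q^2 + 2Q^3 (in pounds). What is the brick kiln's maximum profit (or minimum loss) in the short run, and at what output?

Profit = -£325 at Q = 8

AVC = 48 - 16Q + 2Q^2 has its minimum £16 at Q = 4; price £176 clears that bar, so the firm operates.
MC = 48 - 32Q + 6Q^2. Setting P = MC and taking the root on the rising branch gives Q* = 8.
TR = 176·8 = 1408. TC = 1349 + 384 = 1733. Profit = 1408 − 1733 = -£325.
That loss of £325 beats the £1349 the firm would lose by shutting down; producing recovers £1024 of fixed cost.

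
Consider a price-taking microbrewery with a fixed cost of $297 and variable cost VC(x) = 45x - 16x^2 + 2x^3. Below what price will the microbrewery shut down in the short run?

Short-run supply begins at min AVC. From VC = 45x - 16x^2 + 2x^3, AVC = 45 - 16x + 2x^2.
At the minimum of AVC, MC = AVC. MC = 45 - 32x + 6x^2; setting MC = AVC gives 4x^2 - 16x = 0, so x = 4. min AVC = 13.
So the shutdown price is $13.

$13 per unit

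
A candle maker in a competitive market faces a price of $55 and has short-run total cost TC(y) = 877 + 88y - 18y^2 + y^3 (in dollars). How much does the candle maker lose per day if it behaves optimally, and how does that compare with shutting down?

Profit = -$393 at y = 11

AVC = 88 - 18y + y^2; min AVC = $7 at y = 9. Since P = $55 ≥ min AVC, the firm produces.
MC = 88 - 36y + 3y^2. Setting P = MC and taking the root on the rising branch gives y* = 11.
TR = 55·11 = 605. TC = 877 + 121 = 998. Profit = 605 − 998 = -$393.
By producing, the firm covers all variable cost plus $484 of fixed cost; shutting down would lose the full $877.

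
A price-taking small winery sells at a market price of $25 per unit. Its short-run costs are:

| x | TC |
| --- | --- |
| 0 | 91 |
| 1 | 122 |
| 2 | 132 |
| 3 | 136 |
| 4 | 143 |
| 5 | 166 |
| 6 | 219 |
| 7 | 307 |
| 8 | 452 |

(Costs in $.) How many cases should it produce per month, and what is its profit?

x = 5; profit = -$41

Compute π = P·x − TC at each output: x=0: -91; x=1: -97; x=2: -82; x=3: -61; x=4: -43; x=5: -41; x=6: -69; x=7: -132; x=8: -252.
Profit is maximized at x = 5. AVC there is 75/5 = $15 ≤ P, so producing beats shutting down (which would give -$91).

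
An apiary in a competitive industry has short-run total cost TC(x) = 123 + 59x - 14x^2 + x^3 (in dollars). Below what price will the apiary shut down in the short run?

$10 per unit

The shutdown price is the minimum of AVC. VC = 59x - 14x^2 + x^3, so AVC = 59 - 14x + x^2.
At the minimum of AVC, MC = AVC. MC = 59 - 28x + 3x^2; setting MC = AVC gives 2x^2 - 14x = 0, so x = 7. min AVC = 10.
So the shutdown price is $10.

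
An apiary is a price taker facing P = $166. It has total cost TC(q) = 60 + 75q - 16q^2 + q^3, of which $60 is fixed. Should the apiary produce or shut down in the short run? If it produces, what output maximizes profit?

Strip out fixed cost: VC = 75q - 16q^2 + q^3. Then AVC = 75 - 16q + q^2 and MC = 75 - 32q + 3q^2.
AVC hits its minimum where MC = AVC, at q = 8, giving min AVC = 75 - 16·8 + 8^2 = $11.
Because $166 ≥ $11, revenue can cover variable cost; the firm operates.
Set P = MC: 166 = 75 - 32q + 3q^2 → -91 - 32q + 3q^2 = 0. The roots are q = -7/3 and q = 13; the profit-maximizing output is on the rising part of MC, so q* = 13.
Check: AVC at q = 13 is $36 ≤ P, so revenue covers variable cost.
Profit = P·q − TC = 166·13 − 528 = $1630.

Produce at q = 13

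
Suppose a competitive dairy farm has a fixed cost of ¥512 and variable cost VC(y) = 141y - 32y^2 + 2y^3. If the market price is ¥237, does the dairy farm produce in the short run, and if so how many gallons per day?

Produce at y = 12

From TC, MC = TC'(y) = 141 - 64y + 6y^2 and AVC = VC/y = 141 - 32y + 2y^2.
AVC hits its minimum where MC = AVC, at y = 8, giving min AVC = 141 - 32·8 + 2·8^2 = ¥13.
Since P = ¥237 ≥ min AVC = ¥13, price covers variable cost and the firm should produce.
Solving P = MC: -96 - 64y + 6y^2 = 0 ⇒ y = -4/3 or 12. On the upward-sloping branch, y* = 12.
Check: AVC at y = 12 is ¥45 ≤ P, so revenue covers variable cost.
Profit = P·y − TC = 237·12 − 1052 = ¥1792.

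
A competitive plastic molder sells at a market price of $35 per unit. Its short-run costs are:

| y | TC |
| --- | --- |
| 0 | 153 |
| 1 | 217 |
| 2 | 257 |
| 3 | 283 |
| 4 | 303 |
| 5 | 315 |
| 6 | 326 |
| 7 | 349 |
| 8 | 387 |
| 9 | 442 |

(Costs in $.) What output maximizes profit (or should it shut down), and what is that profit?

y = 7; profit = -$104

Compute π = P·y − TC at each output: y=0: -153; y=1: -182; y=2: -187; y=3: -178; y=4: -163; y=5: -140; y=6: -116; y=7: -104; y=8: -107; y=9: -127.
Profit is maximized at y = 7. AVC there is 196/7 = $28 ≤ P, so producing beats shutting down (which would give -$153).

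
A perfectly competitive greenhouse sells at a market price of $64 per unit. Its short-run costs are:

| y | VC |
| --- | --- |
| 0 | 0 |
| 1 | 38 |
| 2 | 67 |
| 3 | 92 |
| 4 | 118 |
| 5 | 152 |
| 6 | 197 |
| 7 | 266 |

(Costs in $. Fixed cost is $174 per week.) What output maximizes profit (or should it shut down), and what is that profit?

Compute π = P·y − TC at each output: y=0: -174; y=1: -148; y=2: -113; y=3: -74; y=4: -36; y=5: -6; y=6: 13; y=7: 8.
Profit is maximized at y = 6. AVC there is 197/6 = $32.83 ≤ P, so producing beats shutting down (which would give -$174).

y = 6; profit = $13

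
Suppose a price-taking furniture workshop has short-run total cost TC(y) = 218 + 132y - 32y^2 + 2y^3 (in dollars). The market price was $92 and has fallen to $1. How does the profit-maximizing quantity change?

AVC = 132 - 32y + 2y^2, minimized at y = 8 where min AVC = $4. MC = 132 - 64y + 6y^2.
With P = $92 above the shutdown price, P = MC gives y = 10.
At P = $1 < min AVC = $4, price no longer covers variable cost at any output, so the firm shuts down: y = 0.

Output falls from 10 to 0 (the firm shuts down)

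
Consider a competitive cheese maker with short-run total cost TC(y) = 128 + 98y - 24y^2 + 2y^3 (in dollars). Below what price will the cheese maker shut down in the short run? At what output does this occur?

$26 per unit, at y = 6

The firm shuts down when price falls below the minimum of average variable cost. AVC = VC/y = 98 - 24y + 2y^2.
At the minimum of AVC, MC = AVC. MC = 98 - 48y + 6y^2; setting MC = AVC gives 4y^2 - 24y = 0, so y = 6. min AVC = 26.
For P < $26 the firm produces nothing.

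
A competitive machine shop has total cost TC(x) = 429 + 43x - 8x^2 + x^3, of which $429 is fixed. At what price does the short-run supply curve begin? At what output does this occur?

$27 per unit, at x = 4

Short-run supply begins at min AVC. From VC = 43x - 8x^2 + x^3, AVC = 43 - 8x + x^2.
At the minimum of AVC, MC = AVC. MC = 43 - 16x + 3x^2; setting MC = AVC gives 2x^2 - 8x = 0, so x = 4. min AVC = 27.
So the shutdown price is $27.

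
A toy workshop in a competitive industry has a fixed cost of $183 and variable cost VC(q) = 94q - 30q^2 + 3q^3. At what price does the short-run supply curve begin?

The shutdown price is the minimum of AVC. VC = 94q - 30q^2 + 3q^3, so AVC = 94 - 30q + 3q^2.
dAVC/dq = -30 + 6q = 0 gives q = 5. min AVC = 94 - 30·5 + 3·5^2 = 19.
So the shutdown price is $19.

$19 per unit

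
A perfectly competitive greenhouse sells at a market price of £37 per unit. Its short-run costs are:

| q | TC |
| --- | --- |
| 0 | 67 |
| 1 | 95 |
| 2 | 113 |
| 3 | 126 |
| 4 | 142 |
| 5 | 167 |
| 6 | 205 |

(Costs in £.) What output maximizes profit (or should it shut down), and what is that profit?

q = 5; profit = £18

Compute π = P·q − TC at each output: q=0: -67; q=1: -58; q=2: -39; q=3: -15; q=4: 6; q=5: 18; q=6: 17.
Profit is maximized at q = 5. AVC there is 100/5 = £20 ≤ P, so producing beats shutting down (which would give -£67).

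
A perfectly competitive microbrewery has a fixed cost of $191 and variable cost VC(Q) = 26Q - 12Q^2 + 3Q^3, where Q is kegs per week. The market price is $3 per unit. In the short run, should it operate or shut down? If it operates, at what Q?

Shut down

Strip out fixed cost: VC = 26Q - 12Q^2 + 3Q^3. Then AVC = 26 - 12Q + 3Q^2 and MC = 26 - 24Q + 9Q^2.
AVC hits its minimum where MC = AVC, at Q = 2, giving min AVC = 26 - 12·2 + 3·2^2 = $14.
With P < min AVC ($3 < $14), every unit sold adds to the loss.
Best response: produce nothing and absorb the $191 fixed cost.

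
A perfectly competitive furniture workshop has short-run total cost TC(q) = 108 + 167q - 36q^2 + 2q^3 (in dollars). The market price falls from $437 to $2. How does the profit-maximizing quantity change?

Output falls from 15 to 0 (the firm shuts down)

AVC = 167 - 36q + 2q^2, minimized at q = 9 where min AVC = $5. MC = 167 - 72q + 6q^2.
At P = $437 ≥ min AVC, set P = MC on the rising branch: q = 15.
At P = $2 < min AVC = $5, price no longer covers variable cost at any output, so the firm shuts down: q = 0.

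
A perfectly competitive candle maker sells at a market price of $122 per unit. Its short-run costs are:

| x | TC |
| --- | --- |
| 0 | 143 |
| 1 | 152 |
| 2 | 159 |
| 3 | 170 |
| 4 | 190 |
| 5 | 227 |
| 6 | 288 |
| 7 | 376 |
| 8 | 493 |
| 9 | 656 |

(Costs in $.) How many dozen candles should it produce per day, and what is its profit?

Compute π = P·x − TC at each output: x=0: -143; x=1: -30; x=2: 85; x=3: 196; x=4: 298; x=5: 383; x=6: 444; x=7: 478; x=8: 483; x=9: 442.
Profit is maximized at x = 8. AVC there is 350/8 = $43.75 ≤ P, so producing beats shutting down (which would give -$143).

x = 8; profit = $483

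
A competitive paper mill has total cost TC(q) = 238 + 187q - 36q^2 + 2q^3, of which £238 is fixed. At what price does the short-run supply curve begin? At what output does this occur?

The shutdown price is the minimum of AVC. VC = 187q - 36q^2 + 2q^3, so AVC = 187 - 36q + 2q^2.
At the minimum of AVC, MC = AVC. MC = 187 - 72q + 6q^2; setting MC = AVC gives 4q^2 - 36q = 0, so q = 9. min AVC = 25.
The firm shuts down for any P below £25.

£25 per unit, at q = 9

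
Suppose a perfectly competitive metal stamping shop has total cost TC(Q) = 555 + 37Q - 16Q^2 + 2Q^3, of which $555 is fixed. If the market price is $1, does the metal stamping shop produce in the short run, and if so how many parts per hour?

Shut down

Variable cost is VC = 37Q - 16Q^2 + 2Q^3, so AVC = VC/Q = 37 - 16Q + 2Q^2 and MC = dTC/dQ = 37 - 32Q + 6Q^2.
AVC is minimized where dAVC/dQ = -16 + 4Q = 0, at Q = 4; min AVC = 37 - 16·4 + 2·4^2 = $5.
P = $1 lies below min AVC = $5; no output level covers variable cost.
Best response: produce nothing and absorb the $555 fixed cost.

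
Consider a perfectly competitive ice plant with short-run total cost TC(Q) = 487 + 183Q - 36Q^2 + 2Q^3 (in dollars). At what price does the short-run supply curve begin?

$21 per unit

Short-run supply begins at min AVC. From VC = 183Q - 36Q^2 + 2Q^3, AVC = 183 - 36Q + 2Q^2.
dAVC/dQ = -36 + 4Q = 0 gives Q = 9. min AVC = 183 - 36·9 + 2·9^2 = 21.
For P < $21 the firm produces nothing.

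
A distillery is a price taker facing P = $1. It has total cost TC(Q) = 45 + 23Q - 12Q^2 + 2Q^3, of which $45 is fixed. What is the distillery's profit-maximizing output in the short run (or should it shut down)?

Shut down

Strip out fixed cost: VC = 23Q - 12Q^2 + 2Q^3. Then AVC = 23 - 12Q + 2Q^2 and MC = 23 - 24Q + 6Q^2.
AVC is minimized where dAVC/dQ = -12 + 4Q = 0, at Q = 3; min AVC = 23 - 12·3 + 2·3^2 = $5.
P = $1 lies below min AVC = $5; no output level covers variable cost.
Shutting down limits the loss to fixed cost, $45.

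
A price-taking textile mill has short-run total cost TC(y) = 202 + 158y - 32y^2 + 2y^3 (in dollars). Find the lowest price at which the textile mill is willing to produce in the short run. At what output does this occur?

Short-run supply begins at min AVC. From VC = 158y - 32y^2 + 2y^3, AVC = 158 - 32y + 2y^2.
At the minimum of AVC, MC = AVC. MC = 158 - 64y + 6y^2; setting MC = AVC gives 4y^2 - 32y = 0, so y = 8. min AVC = 30.
The firm shuts down for any P below $30.

$30 per unit, at y = 8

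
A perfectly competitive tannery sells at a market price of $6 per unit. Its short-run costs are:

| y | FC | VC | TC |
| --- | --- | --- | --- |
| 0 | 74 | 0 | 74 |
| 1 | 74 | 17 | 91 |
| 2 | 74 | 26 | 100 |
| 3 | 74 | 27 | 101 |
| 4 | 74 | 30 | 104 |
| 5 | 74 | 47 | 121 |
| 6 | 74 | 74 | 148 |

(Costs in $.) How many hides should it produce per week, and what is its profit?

y = 0 (shut down); profit = -$74

Compute π = P·y − TC at each output: y=0: -74; y=1: -85; y=2: -88; y=3: -83; y=4: -80; y=5: -91; y=6: -112.
Profit is highest at y = 0. Equivalently, the lowest AVC in the table is 30/4 ≈ $7.50 at y = 4, and P = $6 falls below it — price never covers variable cost, so the firm shuts down and loses only its fixed cost.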